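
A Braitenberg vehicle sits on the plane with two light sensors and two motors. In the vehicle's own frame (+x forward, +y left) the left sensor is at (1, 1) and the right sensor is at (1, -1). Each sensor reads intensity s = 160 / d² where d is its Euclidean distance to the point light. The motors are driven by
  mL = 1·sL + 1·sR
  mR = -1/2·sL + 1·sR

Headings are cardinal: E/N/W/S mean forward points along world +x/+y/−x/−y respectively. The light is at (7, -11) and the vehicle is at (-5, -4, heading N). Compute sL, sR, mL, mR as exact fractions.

left sensor world pos  = (-6, -3); dL² = 233
right sensor world pos = (-4, -3); dR² = 185
sL = 160/233 = 160/233
sR = 160/185 = 32/37
mL = 1·sL + 1·sR = 13376/8621
mR = -1/2·sL + 1·sR = 4496/8621

160/233 32/37 13376/8621 4496/8621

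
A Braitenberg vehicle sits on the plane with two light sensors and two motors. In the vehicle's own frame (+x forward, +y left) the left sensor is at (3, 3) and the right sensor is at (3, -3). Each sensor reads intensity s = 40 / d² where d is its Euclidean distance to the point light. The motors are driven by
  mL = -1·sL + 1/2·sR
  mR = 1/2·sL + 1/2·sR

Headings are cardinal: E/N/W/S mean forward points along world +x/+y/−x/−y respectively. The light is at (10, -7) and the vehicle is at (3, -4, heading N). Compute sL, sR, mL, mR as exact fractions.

5/17 10/13 20/221 235/442

left sensor world pos  = (0, -1); dL² = 136
right sensor world pos = (6, -1); dR² = 52
sL = 40/136 = 5/17
sR = 40/52 = 10/13
mL = -1·sL + 1/2·sR = 20/221
mR = 1/2·sL + 1/2·sR = 235/442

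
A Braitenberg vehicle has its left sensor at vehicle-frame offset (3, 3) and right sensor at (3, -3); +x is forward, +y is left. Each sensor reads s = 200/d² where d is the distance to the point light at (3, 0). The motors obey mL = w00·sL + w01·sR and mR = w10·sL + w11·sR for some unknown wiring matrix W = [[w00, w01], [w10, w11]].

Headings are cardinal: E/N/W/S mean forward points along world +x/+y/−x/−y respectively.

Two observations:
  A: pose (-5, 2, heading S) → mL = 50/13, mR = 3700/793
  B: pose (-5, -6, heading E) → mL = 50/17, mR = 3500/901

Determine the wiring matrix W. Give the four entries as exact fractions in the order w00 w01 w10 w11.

obs A: pose=(-5,2,S) → sL=100/13, sR=100/61, mL=50/13, mR=3700/793
obs B: pose=(-5,-6,E) → sL=100/17, sR=100/53, mL=50/17, mR=3500/901
sensor matrix S = [[100/13, 100/61], [100/17, 100/53]]; det S = 3480000/714493
solve [mL_A; mL_B] = S·[w00; w01] and [mR_A; mR_B] = S·[w10; w11]:
  w00 = 1/2, w01 = 0, w10 = 1/2, w11 = 1/2

1/2 0 1/2 1/2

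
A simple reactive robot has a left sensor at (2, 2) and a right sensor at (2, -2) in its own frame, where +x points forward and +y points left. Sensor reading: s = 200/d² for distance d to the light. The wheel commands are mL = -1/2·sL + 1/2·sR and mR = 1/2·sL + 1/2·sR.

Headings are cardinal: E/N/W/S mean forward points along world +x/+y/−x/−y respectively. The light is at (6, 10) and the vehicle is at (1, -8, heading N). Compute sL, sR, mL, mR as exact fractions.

left sensor world pos  = (-1, -6); dL² = 305
right sensor world pos = (3, -6); dR² = 265
sL = 200/305 = 40/61
sR = 200/265 = 40/53
mL = -1/2·sL + 1/2·sR = 160/3233
mR = 1/2·sL + 1/2·sR = 2280/3233

40/61 40/53 160/3233 2280/3233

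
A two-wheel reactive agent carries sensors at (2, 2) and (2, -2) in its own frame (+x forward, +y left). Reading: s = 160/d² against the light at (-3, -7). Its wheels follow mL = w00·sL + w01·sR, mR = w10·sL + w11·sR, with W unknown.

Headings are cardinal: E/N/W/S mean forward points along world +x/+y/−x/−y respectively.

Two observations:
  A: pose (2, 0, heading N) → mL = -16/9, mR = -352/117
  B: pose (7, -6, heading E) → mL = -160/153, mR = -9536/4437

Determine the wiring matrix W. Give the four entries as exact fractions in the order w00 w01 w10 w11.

-1 0 -1 -1

obs A: pose=(2,0,N) → sL=16/9, sR=16/13, mL=-16/9, mR=-352/117
obs B: pose=(7,-6,E) → sL=160/153, sR=32/29, mL=-160/153, mR=-9536/4437
sensor matrix S = [[16/9, 16/13], [160/153, 32/29]]; det S = 38912/57681
solve [mL_A; mL_B] = S·[w00; w01] and [mR_A; mR_B] = S·[w10; w11]:
  w00 = -1, w01 = 0, w10 = -1, w11 = -1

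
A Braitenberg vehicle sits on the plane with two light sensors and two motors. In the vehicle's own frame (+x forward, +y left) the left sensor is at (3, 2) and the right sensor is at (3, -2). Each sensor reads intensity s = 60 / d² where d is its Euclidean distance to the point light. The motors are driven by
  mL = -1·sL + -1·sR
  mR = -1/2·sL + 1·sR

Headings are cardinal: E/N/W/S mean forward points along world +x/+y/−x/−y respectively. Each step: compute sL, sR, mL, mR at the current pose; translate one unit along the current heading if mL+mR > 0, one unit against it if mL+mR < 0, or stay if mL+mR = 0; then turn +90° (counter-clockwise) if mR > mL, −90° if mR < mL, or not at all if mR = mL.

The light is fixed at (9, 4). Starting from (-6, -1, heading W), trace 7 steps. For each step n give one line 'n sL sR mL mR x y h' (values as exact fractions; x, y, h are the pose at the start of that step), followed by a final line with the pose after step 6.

0 60/373 20/111 -14120/41403 4130/41403 -6 -1 W
1 15/52 3/16 -99/208 9/208 -5 -1 S
2 12/25 60/157 -3384/3925 558/3925 -5 0 E
3 6/29 6/17 -276/493 123/493 -6 0 N
4 60/373 20/111 -14120/41403 4130/41403 -6 -1 W
5 15/52 3/16 -99/208 9/208 -5 -1 S
6 12/25 60/157 -3384/3925 558/3925 -5 0 E
final -6 0 N

n=0: pose=(-6,-1,W); sL=60/373, sR=20/111; mL=-14120/41403, mR=4130/41403; mL+mR=-90/373 → advance -1; mR−mL=18250/41403 → turn +1·90°
n=1: pose=(-5,-1,S); sL=15/52, sR=3/16; mL=-99/208, mR=9/208; mL+mR=-45/104 → advance -1; mR−mL=27/52 → turn +1·90°
n=2: pose=(-5,0,E); sL=12/25, sR=60/157; mL=-3384/3925, mR=558/3925; mL+mR=-18/25 → advance -1; mR−mL=3942/3925 → turn +1·90°
n=3: pose=(-6,0,N); sL=6/29, sR=6/17; mL=-276/493, mR=123/493; mL+mR=-9/29 → advance -1; mR−mL=399/493 → turn +1·90°
n=4: pose=(-6,-1,W); sL=60/373, sR=20/111; mL=-14120/41403, mR=4130/41403; mL+mR=-90/373 → advance -1; mR−mL=18250/41403 → turn +1·90°
n=5: pose=(-5,-1,S); sL=15/52, sR=3/16; mL=-99/208, mR=9/208; mL+mR=-45/104 → advance -1; mR−mL=27/52 → turn +1·90°
n=6: pose=(-5,0,E); sL=12/25, sR=60/157; mL=-3384/3925, mR=558/3925; mL+mR=-18/25 → advance -1; mR−mL=3942/3925 → turn +1·90°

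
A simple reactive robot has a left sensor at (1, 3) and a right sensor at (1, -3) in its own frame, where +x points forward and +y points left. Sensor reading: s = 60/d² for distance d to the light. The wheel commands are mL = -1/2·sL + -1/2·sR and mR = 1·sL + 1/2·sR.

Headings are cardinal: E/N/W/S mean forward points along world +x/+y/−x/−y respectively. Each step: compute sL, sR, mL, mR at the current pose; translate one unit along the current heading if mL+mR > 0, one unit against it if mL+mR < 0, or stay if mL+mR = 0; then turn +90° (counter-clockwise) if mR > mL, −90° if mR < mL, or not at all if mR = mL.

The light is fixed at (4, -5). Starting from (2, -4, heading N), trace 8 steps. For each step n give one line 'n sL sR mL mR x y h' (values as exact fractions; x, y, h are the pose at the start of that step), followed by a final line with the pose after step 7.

0 60/29 12 -204/29 234/29 2 -4 N
1 6 30/17 -66/17 117/17 2 -3 W
2 60 60/37 -1140/37 2250/37 1 -3 S
3 3 15/2 -21/4 27/4 1 -4 E
4 60/29 12 -204/29 234/29 2 -4 N
5 6 30/17 -66/17 117/17 2 -3 W
6 60 60/37 -1140/37 2250/37 1 -3 S
7 3 15/2 -21/4 27/4 1 -4 E
final 2 -4 N

n=0: pose=(2,-4,N); sL=60/29, sR=12; mL=-204/29, mR=234/29; mL+mR=30/29 → advance +1; mR−mL=438/29 → turn +1·90°
n=1: pose=(2,-3,W); sL=6, sR=30/17; mL=-66/17, mR=117/17; mL+mR=3 → advance +1; mR−mL=183/17 → turn +1·90°
n=2: pose=(1,-3,S); sL=60, sR=60/37; mL=-1140/37, mR=2250/37; mL+mR=30 → advance +1; mR−mL=3390/37 → turn +1·90°
n=3: pose=(1,-4,E); sL=3, sR=15/2; mL=-21/4, mR=27/4; mL+mR=3/2 → advance +1; mR−mL=12 → turn +1·90°
n=4: pose=(2,-4,N); sL=60/29, sR=12; mL=-204/29, mR=234/29; mL+mR=30/29 → advance +1; mR−mL=438/29 → turn +1·90°
n=5: pose=(2,-3,W); sL=6, sR=30/17; mL=-66/17, mR=117/17; mL+mR=3 → advance +1; mR−mL=183/17 → turn +1·90°
n=6: pose=(1,-3,S); sL=60, sR=60/37; mL=-1140/37, mR=2250/37; mL+mR=30 → advance +1; mR−mL=3390/37 → turn +1·90°
n=7: pose=(1,-4,E); sL=3, sR=15/2; mL=-21/4, mR=27/4; mL+mR=3/2 → advance +1; mR−mL=12 → turn +1·90°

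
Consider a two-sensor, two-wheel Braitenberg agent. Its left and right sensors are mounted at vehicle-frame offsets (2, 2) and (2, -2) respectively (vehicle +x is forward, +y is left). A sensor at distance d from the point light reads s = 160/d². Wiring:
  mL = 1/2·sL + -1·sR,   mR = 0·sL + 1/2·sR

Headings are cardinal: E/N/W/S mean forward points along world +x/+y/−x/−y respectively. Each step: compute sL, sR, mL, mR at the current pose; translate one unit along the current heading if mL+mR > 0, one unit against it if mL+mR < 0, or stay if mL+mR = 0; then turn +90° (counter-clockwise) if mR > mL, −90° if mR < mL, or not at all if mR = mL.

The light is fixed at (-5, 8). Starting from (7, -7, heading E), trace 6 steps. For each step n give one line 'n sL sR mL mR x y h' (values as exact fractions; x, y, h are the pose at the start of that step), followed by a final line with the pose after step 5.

0 32/73 32/97 -784/7081 16/97 7 -7 E
1 16/29 80/197 -744/5713 40/197 8 -7 N
2 160/377 32/53 -7824/19981 16/53 8 -6 W
3 5/16 2/5 -39/160 1/5 9 -6 S
4 160/377 160/481 -1680/13949 80/481 9 -5 E
5 16/29 16/41 -136/1189 8/41 10 -5 N
final 10 -4 W

n=0: pose=(7,-7,E); sL=32/73, sR=32/97; mL=-784/7081, mR=16/97; mL+mR=384/7081 → advance +1; mR−mL=1952/7081 → turn +1·90°
n=1: pose=(8,-7,N); sL=16/29, sR=80/197; mL=-744/5713, mR=40/197; mL+mR=416/5713 → advance +1; mR−mL=1904/5713 → turn +1·90°
n=2: pose=(8,-6,W); sL=160/377, sR=32/53; mL=-7824/19981, mR=16/53; mL+mR=-1792/19981 → advance -1; mR−mL=13856/19981 → turn +1·90°
n=3: pose=(9,-6,S); sL=5/16, sR=2/5; mL=-39/160, mR=1/5; mL+mR=-7/160 → advance -1; mR−mL=71/160 → turn +1·90°
n=4: pose=(9,-5,E); sL=160/377, sR=160/481; mL=-1680/13949, mR=80/481; mL+mR=640/13949 → advance +1; mR−mL=4000/13949 → turn +1·90°
n=5: pose=(10,-5,N); sL=16/29, sR=16/41; mL=-136/1189, mR=8/41; mL+mR=96/1189 → advance +1; mR−mL=368/1189 → turn +1·90°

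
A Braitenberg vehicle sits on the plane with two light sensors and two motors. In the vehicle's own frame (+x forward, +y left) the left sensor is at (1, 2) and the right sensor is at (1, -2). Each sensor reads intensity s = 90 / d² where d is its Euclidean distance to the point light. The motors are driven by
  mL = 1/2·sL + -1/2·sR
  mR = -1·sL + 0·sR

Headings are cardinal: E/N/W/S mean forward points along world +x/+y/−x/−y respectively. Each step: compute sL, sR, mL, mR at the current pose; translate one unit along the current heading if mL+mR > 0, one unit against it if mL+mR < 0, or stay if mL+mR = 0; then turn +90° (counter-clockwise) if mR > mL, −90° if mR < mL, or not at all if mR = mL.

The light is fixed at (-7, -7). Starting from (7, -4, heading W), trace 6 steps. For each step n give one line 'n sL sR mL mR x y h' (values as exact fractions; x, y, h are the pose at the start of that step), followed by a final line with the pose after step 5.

0 9/17 45/97 54/1649 -9/17 7 -4 W
1 18/37 18/61 216/2257 -18/37 8 -4 N
2 45/136 45/128 -45/4352 -45/136 8 -5 E
3 90/257 18/29 -1008/7453 -90/257 7 -5 S
4 9/17 45/97 54/1649 -9/17 7 -4 W
5 18/37 18/61 216/2257 -18/37 8 -4 N
final 8 -5 E

n=0: pose=(7,-4,W); sL=9/17, sR=45/97; mL=54/1649, mR=-9/17; mL+mR=-819/1649 → advance -1; mR−mL=-927/1649 → turn -1·90°
n=1: pose=(8,-4,N); sL=18/37, sR=18/61; mL=216/2257, mR=-18/37; mL+mR=-882/2257 → advance -1; mR−mL=-1314/2257 → turn -1·90°
n=2: pose=(8,-5,E); sL=45/136, sR=45/128; mL=-45/4352, mR=-45/136; mL+mR=-1485/4352 → advance -1; mR−mL=-1395/4352 → turn -1·90°
n=3: pose=(7,-5,S); sL=90/257, sR=18/29; mL=-1008/7453, mR=-90/257; mL+mR=-3618/7453 → advance -1; mR−mL=-1602/7453 → turn -1·90°
n=4: pose=(7,-4,W); sL=9/17, sR=45/97; mL=54/1649, mR=-9/17; mL+mR=-819/1649 → advance -1; mR−mL=-927/1649 → turn -1·90°
n=5: pose=(8,-4,N); sL=18/37, sR=18/61; mL=216/2257, mR=-18/37; mL+mR=-882/2257 → advance -1; mR−mL=-1314/2257 → turn -1·90°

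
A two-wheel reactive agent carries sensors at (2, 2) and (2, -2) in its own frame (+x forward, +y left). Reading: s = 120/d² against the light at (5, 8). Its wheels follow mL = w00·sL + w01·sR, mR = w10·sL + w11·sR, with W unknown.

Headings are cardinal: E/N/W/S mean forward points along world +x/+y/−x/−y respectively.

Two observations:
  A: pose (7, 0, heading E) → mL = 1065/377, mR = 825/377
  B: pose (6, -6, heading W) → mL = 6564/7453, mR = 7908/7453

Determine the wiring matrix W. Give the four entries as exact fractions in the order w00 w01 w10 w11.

obs A: pose=(7,0,E) → sL=30/13, sR=30/29, mL=1065/377, mR=825/377
obs B: pose=(6,-6,W) → sL=120/257, sR=24/29, mL=6564/7453, mR=7908/7453
sensor matrix S = [[30/13, 30/29], [120/257, 24/29]]; det S = 138240/96889
solve [mL_A; mL_B] = S·[w00; w01] and [mR_A; mR_B] = S·[w10; w11]:
  w00 = 1, w01 = 1/2, w10 = 1/2, w11 = 1

1 1/2 1/2 1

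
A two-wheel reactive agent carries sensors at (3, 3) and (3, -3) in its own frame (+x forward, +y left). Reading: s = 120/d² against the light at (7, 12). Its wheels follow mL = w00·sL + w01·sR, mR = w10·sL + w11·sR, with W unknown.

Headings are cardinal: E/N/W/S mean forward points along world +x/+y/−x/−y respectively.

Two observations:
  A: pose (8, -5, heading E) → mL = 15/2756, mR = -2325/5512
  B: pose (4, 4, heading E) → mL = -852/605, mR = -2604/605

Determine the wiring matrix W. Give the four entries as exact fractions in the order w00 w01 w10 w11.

-1/2 1 -1 1/2

obs A: pose=(8,-5,E) → sL=30/53, sR=15/52, mL=15/2756, mR=-2325/5512
obs B: pose=(4,4,E) → sL=24/5, sR=120/121, mL=-852/605, mR=-2604/605
sensor matrix S = [[30/53, 15/52], [24/5, 120/121]]; det S = -68634/83369
solve [mL_A; mL_B] = S·[w00; w01] and [mR_A; mR_B] = S·[w10; w11]:
  w00 = -1/2, w01 = 1, w10 = -1, w11 = 1/2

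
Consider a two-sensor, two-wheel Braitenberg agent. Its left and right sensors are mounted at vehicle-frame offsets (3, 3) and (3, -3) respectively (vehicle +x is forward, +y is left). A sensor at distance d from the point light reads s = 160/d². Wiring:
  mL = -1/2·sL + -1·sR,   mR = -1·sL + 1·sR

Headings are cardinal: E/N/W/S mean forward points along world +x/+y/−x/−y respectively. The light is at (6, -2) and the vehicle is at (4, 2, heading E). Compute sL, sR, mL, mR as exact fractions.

left sensor world pos  = (7, 5); dL² = 50
right sensor world pos = (7, -1); dR² = 2
sL = 160/50 = 16/5
sR = 160/2 = 80
mL = -1/2·sL + -1·sR = -408/5
mR = -1·sL + 1·sR = 384/5

16/5 80 -408/5 384/5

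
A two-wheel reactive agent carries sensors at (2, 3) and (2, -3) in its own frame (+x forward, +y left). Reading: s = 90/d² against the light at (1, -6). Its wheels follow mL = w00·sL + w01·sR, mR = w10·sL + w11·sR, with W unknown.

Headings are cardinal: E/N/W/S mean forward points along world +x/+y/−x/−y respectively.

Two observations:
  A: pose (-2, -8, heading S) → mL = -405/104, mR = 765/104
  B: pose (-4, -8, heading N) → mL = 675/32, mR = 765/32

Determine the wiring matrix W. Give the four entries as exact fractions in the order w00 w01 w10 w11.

obs A: pose=(-2,-8,S) → sL=45/8, sR=45/26, mL=-405/104, mR=765/104
obs B: pose=(-4,-8,N) → sL=45/32, sR=45/2, mL=675/32, mR=765/32
sensor matrix S = [[45/8, 45/26], [45/32, 45/2]]; det S = 103275/832
solve [mL_A; mL_B] = S·[w00; w01] and [mR_A; mR_B] = S·[w10; w11]:
  w00 = -1, w01 = 1, w10 = 1, w11 = 1

-1 1 1 1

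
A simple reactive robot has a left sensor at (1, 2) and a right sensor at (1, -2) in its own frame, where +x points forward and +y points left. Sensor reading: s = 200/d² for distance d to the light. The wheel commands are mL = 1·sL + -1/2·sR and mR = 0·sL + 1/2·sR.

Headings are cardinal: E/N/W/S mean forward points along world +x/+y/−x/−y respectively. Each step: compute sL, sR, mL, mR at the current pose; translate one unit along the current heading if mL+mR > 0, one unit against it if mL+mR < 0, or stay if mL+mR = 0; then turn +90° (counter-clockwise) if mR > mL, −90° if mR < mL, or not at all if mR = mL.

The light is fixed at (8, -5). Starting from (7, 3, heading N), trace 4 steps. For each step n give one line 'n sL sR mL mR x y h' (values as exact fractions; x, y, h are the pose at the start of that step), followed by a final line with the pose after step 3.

n=0: pose=(7,3,N); sL=20/9, sR=100/41; mL=370/369, mR=50/41; mL+mR=20/9 → advance +1; mR−mL=80/369 → turn +1·90°
n=1: pose=(7,4,W); sL=200/53, sR=8/5; mL=788/265, mR=4/5; mL+mR=200/53 → advance +1; mR−mL=-576/265 → turn -1·90°
n=2: pose=(6,4,N); sL=50/29, sR=2; mL=21/29, mR=1; mL+mR=50/29 → advance +1; mR−mL=8/29 → turn +1·90°
n=3: pose=(6,5,W); sL=200/73, sR=200/153; mL=23300/11169, mR=100/153; mL+mR=200/73 → advance +1; mR−mL=-16000/11169 → turn -1·90°

0 20/9 100/41 370/369 50/41 7 3 N
1 200/53 8/5 788/265 4/5 7 4 W
2 50/29 2 21/29 1 6 4 N
3 200/73 200/153 23300/11169 100/153 6 5 W
final 5 5 N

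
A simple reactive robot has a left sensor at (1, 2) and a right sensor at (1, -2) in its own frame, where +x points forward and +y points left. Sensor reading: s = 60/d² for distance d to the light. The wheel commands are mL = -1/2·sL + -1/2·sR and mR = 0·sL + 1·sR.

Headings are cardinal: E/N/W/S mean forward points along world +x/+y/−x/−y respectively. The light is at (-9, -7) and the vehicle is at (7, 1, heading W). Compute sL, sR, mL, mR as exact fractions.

20/87 12/65 -1172/5655 12/65

left sensor world pos  = (6, -1); dL² = 261
right sensor world pos = (6, 3); dR² = 325
sL = 60/261 = 20/87
sR = 60/325 = 12/65
mL = -1/2·sL + -1/2·sR = -1172/5655
mR = 0·sL + 1·sR = 12/65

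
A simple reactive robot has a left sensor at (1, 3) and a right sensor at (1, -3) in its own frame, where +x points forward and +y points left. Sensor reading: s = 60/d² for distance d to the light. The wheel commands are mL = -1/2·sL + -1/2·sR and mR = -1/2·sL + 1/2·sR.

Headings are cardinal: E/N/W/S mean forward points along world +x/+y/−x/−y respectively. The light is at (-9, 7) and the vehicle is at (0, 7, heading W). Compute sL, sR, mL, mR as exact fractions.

60/73 60/73 -60/73 0

left sensor world pos  = (-1, 4); dL² = 73
right sensor world pos = (-1, 10); dR² = 73
sL = 60/73 = 60/73
sR = 60/73 = 60/73
mL = -1/2·sL + -1/2·sR = -60/73
mR = -1/2·sL + 1/2·sR = 0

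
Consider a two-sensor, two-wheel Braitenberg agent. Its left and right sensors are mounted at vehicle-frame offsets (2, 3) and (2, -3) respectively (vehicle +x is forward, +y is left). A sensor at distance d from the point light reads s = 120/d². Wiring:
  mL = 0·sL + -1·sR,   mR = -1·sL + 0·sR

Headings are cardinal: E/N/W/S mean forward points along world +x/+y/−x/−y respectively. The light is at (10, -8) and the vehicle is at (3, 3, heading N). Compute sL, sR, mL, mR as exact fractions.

left sensor world pos  = (0, 5); dL² = 269
right sensor world pos = (6, 5); dR² = 185
sL = 120/269 = 120/269
sR = 120/185 = 24/37
mL = 0·sL + -1·sR = -24/37
mR = -1·sL + 0·sR = -120/269

120/269 24/37 -24/37 -120/269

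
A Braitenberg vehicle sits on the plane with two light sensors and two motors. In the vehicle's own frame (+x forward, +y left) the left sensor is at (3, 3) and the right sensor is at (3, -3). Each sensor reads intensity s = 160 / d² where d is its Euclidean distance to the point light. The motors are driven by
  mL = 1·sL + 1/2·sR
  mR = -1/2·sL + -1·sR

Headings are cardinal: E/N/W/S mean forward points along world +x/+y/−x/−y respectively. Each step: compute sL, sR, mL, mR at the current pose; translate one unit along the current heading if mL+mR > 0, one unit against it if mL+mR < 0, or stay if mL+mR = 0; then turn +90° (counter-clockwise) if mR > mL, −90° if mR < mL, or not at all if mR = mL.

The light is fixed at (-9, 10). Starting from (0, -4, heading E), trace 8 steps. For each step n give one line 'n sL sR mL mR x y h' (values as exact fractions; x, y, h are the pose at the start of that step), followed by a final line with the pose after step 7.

0 32/53 160/433 18096/22949 -15408/22949 0 -4 E
1 80/229 80/169 22680/38701 -25080/38701 1 -4 S
2 32/61 160/149 9648/9089 -12144/9089 1 -3 W
3 40/41 20/37 1890/1517 -1560/1517 2 -3 N
4 160/277 160/421 89520/116617 -78000/116617 2 -2 E
5 16/45 80/153 472/765 -536/765 3 -2 S
6 160/277 32/29 9072/8033 -11184/8033 3 -1 W
7 40/41 1/2 201/164 -81/82 4 -1 N
final 4 0 E

n=0: pose=(0,-4,E); sL=32/53, sR=160/433; mL=18096/22949, mR=-15408/22949; mL+mR=2688/22949 → advance +1; mR−mL=-33504/22949 → turn -1·90°
n=1: pose=(1,-4,S); sL=80/229, sR=80/169; mL=22680/38701, mR=-25080/38701; mL+mR=-2400/38701 → advance -1; mR−mL=-47760/38701 → turn -1·90°
n=2: pose=(1,-3,W); sL=32/61, sR=160/149; mL=9648/9089, mR=-12144/9089; mL+mR=-2496/9089 → advance -1; mR−mL=-21792/9089 → turn -1·90°
n=3: pose=(2,-3,N); sL=40/41, sR=20/37; mL=1890/1517, mR=-1560/1517; mL+mR=330/1517 → advance +1; mR−mL=-3450/1517 → turn -1·90°
n=4: pose=(2,-2,E); sL=160/277, sR=160/421; mL=89520/116617, mR=-78000/116617; mL+mR=11520/116617 → advance +1; mR−mL=-167520/116617 → turn -1·90°
n=5: pose=(3,-2,S); sL=16/45, sR=80/153; mL=472/765, mR=-536/765; mL+mR=-64/765 → advance -1; mR−mL=-112/85 → turn -1·90°
n=6: pose=(3,-1,W); sL=160/277, sR=32/29; mL=9072/8033, mR=-11184/8033; mL+mR=-2112/8033 → advance -1; mR−mL=-20256/8033 → turn -1·90°
n=7: pose=(4,-1,N); sL=40/41, sR=1/2; mL=201/164, mR=-81/82; mL+mR=39/164 → advance +1; mR−mL=-363/164 → turn -1·90°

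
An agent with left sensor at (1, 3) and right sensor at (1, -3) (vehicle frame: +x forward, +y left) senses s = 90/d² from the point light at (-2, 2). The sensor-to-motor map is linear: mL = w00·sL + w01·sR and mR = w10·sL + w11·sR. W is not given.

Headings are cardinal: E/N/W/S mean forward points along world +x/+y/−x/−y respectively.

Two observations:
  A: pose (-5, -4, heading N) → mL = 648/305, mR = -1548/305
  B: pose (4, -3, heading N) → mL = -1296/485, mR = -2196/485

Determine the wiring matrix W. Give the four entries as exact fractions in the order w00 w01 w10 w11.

obs A: pose=(-5,-4,N) → sL=90/61, sR=18/5, mL=648/305, mR=-1548/305
obs B: pose=(4,-3,N) → sL=18/5, sR=90/97, mL=-1296/485, mR=-2196/485
sensor matrix S = [[90/61, 18/5], [18/5, 90/97]]; det S = -1714608/147925
solve [mL_A; mL_B] = S·[w00; w01] and [mR_A; mR_B] = S·[w10; w11]:
  w00 = -1, w01 = 1, w10 = -1, w11 = -1

-1 1 -1 -1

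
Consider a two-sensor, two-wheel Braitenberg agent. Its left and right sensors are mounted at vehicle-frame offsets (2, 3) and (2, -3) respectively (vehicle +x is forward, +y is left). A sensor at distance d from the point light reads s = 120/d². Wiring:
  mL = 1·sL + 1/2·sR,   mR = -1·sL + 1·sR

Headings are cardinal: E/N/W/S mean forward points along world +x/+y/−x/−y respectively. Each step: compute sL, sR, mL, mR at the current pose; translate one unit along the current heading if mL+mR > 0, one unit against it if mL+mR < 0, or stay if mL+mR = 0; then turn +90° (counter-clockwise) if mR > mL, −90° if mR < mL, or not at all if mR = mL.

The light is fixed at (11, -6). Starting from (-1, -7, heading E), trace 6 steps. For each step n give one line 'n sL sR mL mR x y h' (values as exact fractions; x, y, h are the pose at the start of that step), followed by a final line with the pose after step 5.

n=0: pose=(-1,-7,E); sL=15/13, sR=30/29; mL=630/377, mR=-45/377; mL+mR=45/29 → advance +1; mR−mL=-675/377 → turn -1·90°
n=1: pose=(0,-7,S); sL=120/73, sR=24/41; mL=5796/2993, mR=-3168/2993; mL+mR=36/41 → advance +1; mR−mL=-8964/2993 → turn -1·90°
n=2: pose=(0,-8,W); sL=60/97, sR=12/17; mL=1602/1649, mR=144/1649; mL+mR=18/17 → advance +1; mR−mL=-1458/1649 → turn -1·90°
n=3: pose=(-1,-8,N); sL=8/15, sR=40/27; mL=172/135, mR=128/135; mL+mR=20/9 → advance +1; mR−mL=-44/135 → turn -1·90°
n=4: pose=(-1,-7,E); sL=15/13, sR=30/29; mL=630/377, mR=-45/377; mL+mR=45/29 → advance +1; mR−mL=-675/377 → turn -1·90°
n=5: pose=(0,-7,S); sL=120/73, sR=24/41; mL=5796/2993, mR=-3168/2993; mL+mR=36/41 → advance +1; mR−mL=-8964/2993 → turn -1·90°

0 15/13 30/29 630/377 -45/377 -1 -7 E
1 120/73 24/41 5796/2993 -3168/2993 0 -7 S
2 60/97 12/17 1602/1649 144/1649 0 -8 W
3 8/15 40/27 172/135 128/135 -1 -8 N
4 15/13 30/29 630/377 -45/377 -1 -7 E
5 120/73 24/41 5796/2993 -3168/2993 0 -7 S
final 0 -8 W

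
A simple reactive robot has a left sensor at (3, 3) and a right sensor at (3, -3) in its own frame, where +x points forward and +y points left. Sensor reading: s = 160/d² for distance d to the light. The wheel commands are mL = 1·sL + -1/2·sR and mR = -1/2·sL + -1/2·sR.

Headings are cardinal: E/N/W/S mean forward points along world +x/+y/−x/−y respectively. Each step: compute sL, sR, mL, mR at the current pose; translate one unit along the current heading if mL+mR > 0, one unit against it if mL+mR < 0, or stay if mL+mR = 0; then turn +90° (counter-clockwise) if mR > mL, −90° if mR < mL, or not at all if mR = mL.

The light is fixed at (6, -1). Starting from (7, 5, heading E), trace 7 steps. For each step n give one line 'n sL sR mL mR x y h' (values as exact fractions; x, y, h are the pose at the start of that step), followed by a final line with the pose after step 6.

n=0: pose=(7,5,E); sL=160/97, sR=32/5; mL=-752/485, mR=-1952/485; mL+mR=-2704/485 → advance -1; mR−mL=-240/97 → turn -1·90°
n=1: pose=(6,5,S); sL=80/9, sR=80/9; mL=40/9, mR=-80/9; mL+mR=-40/9 → advance -1; mR−mL=-40/3 → turn -1·90°
n=2: pose=(6,6,W); sL=32/5, sR=160/109; mL=3088/545, mR=-2144/545; mL+mR=944/545 → advance +1; mR−mL=-48/5 → turn -1·90°
n=3: pose=(5,6,N); sL=40/29, sR=20/13; mL=230/377, mR=-550/377; mL+mR=-320/377 → advance -1; mR−mL=-60/29 → turn -1·90°
n=4: pose=(5,5,E); sL=32/17, sR=160/13; mL=-944/221, mR=-1568/221; mL+mR=-2512/221 → advance -1; mR−mL=-48/17 → turn -1·90°
n=5: pose=(4,5,S); sL=16, sR=80/17; mL=232/17, mR=-176/17; mL+mR=56/17 → advance +1; mR−mL=-24 → turn -1·90°
n=6: pose=(4,4,W); sL=160/29, sR=160/89; mL=11920/2581, mR=-9440/2581; mL+mR=2480/2581 → advance +1; mR−mL=-240/29 → turn -1·90°

0 160/97 32/5 -752/485 -1952/485 7 5 E
1 80/9 80/9 40/9 -80/9 6 5 S
2 32/5 160/109 3088/545 -2144/545 6 6 W
3 40/29 20/13 230/377 -550/377 5 6 N
4 32/17 160/13 -944/221 -1568/221 5 5 E
5 16 80/17 232/17 -176/17 4 5 S
6 160/29 160/89 11920/2581 -9440/2581 4 4 W
final 3 4 N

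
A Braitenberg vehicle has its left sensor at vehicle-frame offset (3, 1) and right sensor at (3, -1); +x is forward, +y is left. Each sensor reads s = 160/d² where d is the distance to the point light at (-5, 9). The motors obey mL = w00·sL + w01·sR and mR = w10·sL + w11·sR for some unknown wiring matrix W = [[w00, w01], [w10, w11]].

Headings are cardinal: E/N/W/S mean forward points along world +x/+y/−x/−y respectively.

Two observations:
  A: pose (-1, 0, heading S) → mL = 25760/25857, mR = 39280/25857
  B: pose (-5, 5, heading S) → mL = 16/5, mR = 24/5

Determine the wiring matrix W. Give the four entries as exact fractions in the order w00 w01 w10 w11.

1/2 1/2 1/2 1

obs A: pose=(-1,0,S) → sL=160/169, sR=160/153, mL=25760/25857, mR=39280/25857
obs B: pose=(-5,5,S) → sL=16/5, sR=16/5, mL=16/5, mR=24/5
sensor matrix S = [[160/169, 160/153], [16/5, 16/5]]; det S = -8192/25857
solve [mL_A; mL_B] = S·[w00; w01] and [mR_A; mR_B] = S·[w10; w11]:
  w00 = 1/2, w01 = 1/2, w10 = 1/2, w11 = 1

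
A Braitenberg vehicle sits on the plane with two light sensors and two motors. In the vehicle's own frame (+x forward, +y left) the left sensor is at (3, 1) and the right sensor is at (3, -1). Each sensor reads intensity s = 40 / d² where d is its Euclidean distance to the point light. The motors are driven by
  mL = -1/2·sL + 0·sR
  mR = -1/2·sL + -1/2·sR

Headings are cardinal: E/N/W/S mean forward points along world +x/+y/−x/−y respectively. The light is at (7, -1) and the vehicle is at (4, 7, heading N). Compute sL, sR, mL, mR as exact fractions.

40/137 8/25 -20/137 -1048/3425

left sensor world pos  = (3, 10); dL² = 137
right sensor world pos = (5, 10); dR² = 125
sL = 40/137 = 40/137
sR = 40/125 = 8/25
mL = -1/2·sL + 0·sR = -20/137
mR = -1/2·sL + -1/2·sR = -1048/3425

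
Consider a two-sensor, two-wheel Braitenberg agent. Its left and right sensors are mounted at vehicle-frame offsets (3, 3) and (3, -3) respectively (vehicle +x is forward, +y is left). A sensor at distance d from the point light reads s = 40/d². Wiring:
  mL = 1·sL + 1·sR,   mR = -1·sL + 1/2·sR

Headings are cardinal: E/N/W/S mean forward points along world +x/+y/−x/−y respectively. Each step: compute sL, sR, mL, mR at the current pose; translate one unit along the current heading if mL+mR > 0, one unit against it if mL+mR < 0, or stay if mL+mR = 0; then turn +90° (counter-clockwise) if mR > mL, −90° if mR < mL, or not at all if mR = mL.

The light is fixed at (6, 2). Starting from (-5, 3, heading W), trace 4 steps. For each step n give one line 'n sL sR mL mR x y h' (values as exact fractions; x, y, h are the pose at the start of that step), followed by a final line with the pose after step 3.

0 1/5 10/53 103/265 -28/265 -5 3 W
1 40/241 40/97 13520/23377 940/23377 -6 3 N
2 20/53 20/41 1880/2173 -290/2173 -6 4 E
3 8/13 40/197 2096/2561 -1316/2561 -5 4 S
final -5 3 W

n=0: pose=(-5,3,W); sL=1/5, sR=10/53; mL=103/265, mR=-28/265; mL+mR=15/53 → advance +1; mR−mL=-131/265 → turn -1·90°
n=1: pose=(-6,3,N); sL=40/241, sR=40/97; mL=13520/23377, mR=940/23377; mL+mR=60/97 → advance +1; mR−mL=-12580/23377 → turn -1·90°
n=2: pose=(-6,4,E); sL=20/53, sR=20/41; mL=1880/2173, mR=-290/2173; mL+mR=30/41 → advance +1; mR−mL=-2170/2173 → turn -1·90°
n=3: pose=(-5,4,S); sL=8/13, sR=40/197; mL=2096/2561, mR=-1316/2561; mL+mR=60/197 → advance +1; mR−mL=-3412/2561 → turn -1·90°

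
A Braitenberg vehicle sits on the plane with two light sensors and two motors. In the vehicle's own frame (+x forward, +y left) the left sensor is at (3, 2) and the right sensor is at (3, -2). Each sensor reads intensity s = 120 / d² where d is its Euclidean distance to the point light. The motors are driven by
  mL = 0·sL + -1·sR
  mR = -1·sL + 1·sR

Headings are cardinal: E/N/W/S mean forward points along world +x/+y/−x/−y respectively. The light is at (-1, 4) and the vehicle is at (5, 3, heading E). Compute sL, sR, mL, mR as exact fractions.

left sensor world pos  = (8, 5); dL² = 82
right sensor world pos = (8, 1); dR² = 90
sL = 120/82 = 60/41
sR = 120/90 = 4/3
mL = 0·sL + -1·sR = -4/3
mR = -1·sL + 1·sR = -16/123

60/41 4/3 -4/3 -16/123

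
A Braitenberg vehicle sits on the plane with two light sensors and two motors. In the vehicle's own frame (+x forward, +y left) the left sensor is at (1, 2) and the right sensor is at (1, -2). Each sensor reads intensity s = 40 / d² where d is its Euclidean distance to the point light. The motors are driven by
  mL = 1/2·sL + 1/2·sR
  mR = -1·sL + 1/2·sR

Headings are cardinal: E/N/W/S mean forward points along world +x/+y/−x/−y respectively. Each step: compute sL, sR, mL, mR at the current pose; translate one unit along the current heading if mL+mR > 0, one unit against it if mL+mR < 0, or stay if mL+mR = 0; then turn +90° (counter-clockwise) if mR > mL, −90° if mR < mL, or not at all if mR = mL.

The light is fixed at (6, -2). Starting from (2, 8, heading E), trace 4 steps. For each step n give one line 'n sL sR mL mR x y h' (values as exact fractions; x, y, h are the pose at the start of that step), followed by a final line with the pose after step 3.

n=0: pose=(2,8,E); sL=40/153, sR=40/73; mL=4520/11169, mR=140/11169; mL+mR=4660/11169 → advance +1; mR−mL=-20/51 → turn -1·90°
n=1: pose=(3,8,S); sL=20/41, sR=20/53; mL=940/2173, mR=-650/2173; mL+mR=290/2173 → advance +1; mR−mL=-30/41 → turn -1·90°
n=2: pose=(3,7,W); sL=8/13, sR=40/137; mL=808/1781, mR=-836/1781; mL+mR=-28/1781 → advance -1; mR−mL=-12/13 → turn -1·90°
n=3: pose=(4,7,N); sL=10/29, sR=2/5; mL=54/145, mR=-21/145; mL+mR=33/145 → advance +1; mR−mL=-15/29 → turn -1·90°

0 40/153 40/73 4520/11169 140/11169 2 8 E
1 20/41 20/53 940/2173 -650/2173 3 8 S
2 8/13 40/137 808/1781 -836/1781 3 7 W
3 10/29 2/5 54/145 -21/145 4 7 N
final 4 8 E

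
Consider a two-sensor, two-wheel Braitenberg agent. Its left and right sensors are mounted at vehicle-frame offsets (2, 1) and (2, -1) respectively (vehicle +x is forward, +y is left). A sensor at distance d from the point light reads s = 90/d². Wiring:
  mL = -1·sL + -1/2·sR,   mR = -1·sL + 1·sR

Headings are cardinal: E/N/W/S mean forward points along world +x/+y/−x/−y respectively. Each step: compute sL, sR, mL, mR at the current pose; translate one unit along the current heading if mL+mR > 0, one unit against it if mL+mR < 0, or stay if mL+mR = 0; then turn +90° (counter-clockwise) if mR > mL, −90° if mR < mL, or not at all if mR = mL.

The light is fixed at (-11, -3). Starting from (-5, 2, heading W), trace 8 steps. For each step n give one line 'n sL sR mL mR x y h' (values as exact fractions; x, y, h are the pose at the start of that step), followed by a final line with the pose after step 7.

0 45/16 45/26 -765/208 -225/208 -5 2 W
1 90/73 2 -163/73 56/73 -4 2 S
2 9/13 45/53 -1539/1378 108/689 -4 3 E
3 90/89 90/113 -14175/10057 -2160/10057 -5 3 N
4 45/16 45/26 -765/208 -225/208 -5 2 W
5 90/73 2 -163/73 56/73 -4 2 S
6 9/13 45/53 -1539/1378 108/689 -4 3 E
7 90/89 90/113 -14175/10057 -2160/10057 -5 3 N
final -5 2 W

n=0: pose=(-5,2,W); sL=45/16, sR=45/26; mL=-765/208, mR=-225/208; mL+mR=-495/104 → advance -1; mR−mL=135/52 → turn +1·90°
n=1: pose=(-4,2,S); sL=90/73, sR=2; mL=-163/73, mR=56/73; mL+mR=-107/73 → advance -1; mR−mL=3 → turn +1·90°
n=2: pose=(-4,3,E); sL=9/13, sR=45/53; mL=-1539/1378, mR=108/689; mL+mR=-1323/1378 → advance -1; mR−mL=135/106 → turn +1·90°
n=3: pose=(-5,3,N); sL=90/89, sR=90/113; mL=-14175/10057, mR=-2160/10057; mL+mR=-16335/10057 → advance -1; mR−mL=135/113 → turn +1·90°
n=4: pose=(-5,2,W); sL=45/16, sR=45/26; mL=-765/208, mR=-225/208; mL+mR=-495/104 → advance -1; mR−mL=135/52 → turn +1·90°
n=5: pose=(-4,2,S); sL=90/73, sR=2; mL=-163/73, mR=56/73; mL+mR=-107/73 → advance -1; mR−mL=3 → turn +1·90°
n=6: pose=(-4,3,E); sL=9/13, sR=45/53; mL=-1539/1378, mR=108/689; mL+mR=-1323/1378 → advance -1; mR−mL=135/106 → turn +1·90°
n=7: pose=(-5,3,N); sL=90/89, sR=90/113; mL=-14175/10057, mR=-2160/10057; mL+mR=-16335/10057 → advance -1; mR−mL=135/113 → turn +1·90°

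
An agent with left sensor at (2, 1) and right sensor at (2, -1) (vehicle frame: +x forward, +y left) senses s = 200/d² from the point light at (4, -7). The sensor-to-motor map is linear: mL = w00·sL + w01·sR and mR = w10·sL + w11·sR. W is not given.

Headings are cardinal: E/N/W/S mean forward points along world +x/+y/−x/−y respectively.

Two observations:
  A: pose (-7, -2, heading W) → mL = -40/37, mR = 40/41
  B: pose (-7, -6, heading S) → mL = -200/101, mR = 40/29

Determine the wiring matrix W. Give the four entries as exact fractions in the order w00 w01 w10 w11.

-1 0 0 1

obs A: pose=(-7,-2,W) → sL=40/37, sR=40/41, mL=-40/37, mR=40/41
obs B: pose=(-7,-6,S) → sL=200/101, sR=40/29, mL=-200/101, mR=40/29
sensor matrix S = [[40/37, 40/41], [200/101, 40/29]]; det S = -1958400/4443293
solve [mL_A; mL_B] = S·[w00; w01] and [mR_A; mR_B] = S·[w10; w11]:
  w00 = -1, w01 = 0, w10 = 0, w11 = 1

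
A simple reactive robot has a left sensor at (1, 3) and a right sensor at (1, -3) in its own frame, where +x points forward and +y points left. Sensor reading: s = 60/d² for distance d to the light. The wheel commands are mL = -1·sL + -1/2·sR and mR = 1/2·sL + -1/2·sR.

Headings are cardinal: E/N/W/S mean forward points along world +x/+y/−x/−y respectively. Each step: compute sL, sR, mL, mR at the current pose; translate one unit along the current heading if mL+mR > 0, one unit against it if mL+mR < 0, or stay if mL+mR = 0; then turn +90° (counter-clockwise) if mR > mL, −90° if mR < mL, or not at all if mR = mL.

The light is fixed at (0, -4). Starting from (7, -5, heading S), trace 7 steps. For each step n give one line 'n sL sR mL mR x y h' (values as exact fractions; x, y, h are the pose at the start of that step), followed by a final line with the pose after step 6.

n=0: pose=(7,-5,S); sL=15/26, sR=3; mL=-27/13, mR=-63/52; mL+mR=-171/52 → advance -1; mR−mL=45/52 → turn +1·90°
n=1: pose=(7,-4,E); sL=60/73, sR=60/73; mL=-90/73, mR=0; mL+mR=-90/73 → advance -1; mR−mL=90/73 → turn +1·90°
n=2: pose=(6,-4,N); sL=6, sR=30/41; mL=-261/41, mR=108/41; mL+mR=-153/41 → advance -1; mR−mL=9 → turn +1·90°
n=3: pose=(6,-5,W); sL=60/41, sR=60/29; mL=-2970/1189, mR=-360/1189; mL+mR=-3330/1189 → advance -1; mR−mL=90/41 → turn +1·90°
n=4: pose=(7,-5,S); sL=15/26, sR=3; mL=-27/13, mR=-63/52; mL+mR=-171/52 → advance -1; mR−mL=45/52 → turn +1·90°
n=5: pose=(7,-4,E); sL=60/73, sR=60/73; mL=-90/73, mR=0; mL+mR=-90/73 → advance -1; mR−mL=90/73 → turn +1·90°
n=6: pose=(6,-4,N); sL=6, sR=30/41; mL=-261/41, mR=108/41; mL+mR=-153/41 → advance -1; mR−mL=9 → turn +1·90°

0 15/26 3 -27/13 -63/52 7 -5 S
1 60/73 60/73 -90/73 0 7 -4 E
2 6 30/41 -261/41 108/41 6 -4 N
3 60/41 60/29 -2970/1189 -360/1189 6 -5 W
4 15/26 3 -27/13 -63/52 7 -5 S
5 60/73 60/73 -90/73 0 7 -4 E
6 6 30/41 -261/41 108/41 6 -4 N
final 6 -5 W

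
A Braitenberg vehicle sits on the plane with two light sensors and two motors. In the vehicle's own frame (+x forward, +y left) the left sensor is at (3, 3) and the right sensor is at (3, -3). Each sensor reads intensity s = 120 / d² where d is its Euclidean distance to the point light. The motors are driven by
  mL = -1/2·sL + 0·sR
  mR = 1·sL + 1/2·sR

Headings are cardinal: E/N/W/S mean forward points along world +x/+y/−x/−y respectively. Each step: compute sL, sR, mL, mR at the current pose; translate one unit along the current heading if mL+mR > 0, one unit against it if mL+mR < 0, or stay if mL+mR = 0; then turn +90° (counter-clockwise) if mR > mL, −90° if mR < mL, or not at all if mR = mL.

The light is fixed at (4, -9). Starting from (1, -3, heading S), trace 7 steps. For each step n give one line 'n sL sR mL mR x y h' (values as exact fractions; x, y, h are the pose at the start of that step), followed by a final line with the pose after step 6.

n=0: pose=(1,-3,S); sL=40/3, sR=8/3; mL=-20/3, mR=44/3; mL+mR=8 → advance +1; mR−mL=64/3 → turn +1·90°
n=1: pose=(1,-4,E); sL=15/8, sR=30; mL=-15/16, mR=135/8; mL+mR=255/16 → advance +1; mR−mL=285/16 → turn +1·90°
n=2: pose=(2,-4,N); sL=120/89, sR=24/13; mL=-60/89, mR=2628/1157; mL+mR=1848/1157 → advance +1; mR−mL=3408/1157 → turn +1·90°
n=3: pose=(2,-3,W); sL=60/17, sR=60/53; mL=-30/17, mR=3690/901; mL+mR=2100/901 → advance +1; mR−mL=5280/901 → turn +1·90°
n=4: pose=(1,-3,S); sL=40/3, sR=8/3; mL=-20/3, mR=44/3; mL+mR=8 → advance +1; mR−mL=64/3 → turn +1·90°
n=5: pose=(1,-4,E); sL=15/8, sR=30; mL=-15/16, mR=135/8; mL+mR=255/16 → advance +1; mR−mL=285/16 → turn +1·90°
n=6: pose=(2,-4,N); sL=120/89, sR=24/13; mL=-60/89, mR=2628/1157; mL+mR=1848/1157 → advance +1; mR−mL=3408/1157 → turn +1·90°

0 40/3 8/3 -20/3 44/3 1 -3 S
1 15/8 30 -15/16 135/8 1 -4 E
2 120/89 24/13 -60/89 2628/1157 2 -4 N
3 60/17 60/53 -30/17 3690/901 2 -3 W
4 40/3 8/3 -20/3 44/3 1 -3 S
5 15/8 30 -15/16 135/8 1 -4 E
6 120/89 24/13 -60/89 2628/1157 2 -4 N
final 2 -3 W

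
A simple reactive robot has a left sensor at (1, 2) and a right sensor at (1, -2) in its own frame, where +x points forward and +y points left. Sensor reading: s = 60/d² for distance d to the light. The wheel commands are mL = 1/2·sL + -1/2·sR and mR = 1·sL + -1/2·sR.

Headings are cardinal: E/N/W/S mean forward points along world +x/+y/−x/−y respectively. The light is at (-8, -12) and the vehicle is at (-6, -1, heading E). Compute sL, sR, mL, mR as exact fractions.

30/89 2/3 -44/267 1/267

left sensor world pos  = (-5, 1); dL² = 178
right sensor world pos = (-5, -3); dR² = 90
sL = 60/178 = 30/89
sR = 60/90 = 2/3
mL = 1/2·sL + -1/2·sR = -44/267
mR = 1·sL + -1/2·sR = 1/267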